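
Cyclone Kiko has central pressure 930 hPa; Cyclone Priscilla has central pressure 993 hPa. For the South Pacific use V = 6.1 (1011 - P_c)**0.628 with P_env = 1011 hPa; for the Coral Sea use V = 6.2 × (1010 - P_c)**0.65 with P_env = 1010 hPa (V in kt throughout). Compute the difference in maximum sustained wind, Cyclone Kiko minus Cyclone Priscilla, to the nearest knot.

Cyclone Kiko: ΔP = 81; V ≈ 6.1 × 81^0.628 ≈ 96.35 kt.
Cyclone Priscilla: ΔP = 17; V ≈ 6.2 × 17^0.65 ≈ 39.10 kt.
Difference ≈ 96.35 − 39.10 = 57.25 → 57 kt.

57 kt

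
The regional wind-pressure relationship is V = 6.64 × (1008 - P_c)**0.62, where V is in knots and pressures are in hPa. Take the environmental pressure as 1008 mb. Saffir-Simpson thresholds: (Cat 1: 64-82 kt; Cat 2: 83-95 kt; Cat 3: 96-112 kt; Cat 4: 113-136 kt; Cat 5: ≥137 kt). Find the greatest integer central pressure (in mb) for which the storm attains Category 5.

Category 5 begins at V = 137 kt.
Required ΔP = (137/6.64)^(1/0.62) = 20.633^1.613 ≈ 131.90 mb.
P_c ≤ 1008 − 131.90 = 876.10, so the highest integer P_c is 876 mb.

876 mb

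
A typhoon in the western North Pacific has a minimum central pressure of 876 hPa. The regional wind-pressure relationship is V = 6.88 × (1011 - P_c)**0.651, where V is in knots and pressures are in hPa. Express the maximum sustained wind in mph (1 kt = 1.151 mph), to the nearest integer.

ΔP = 1011 − 876 = 135 hPa.
V ≈ 6.88 × 135^0.651 = 6.88 × 24.370 ≈ 167.662 kt.
167.662 × 1.151 ≈ 192.98 mph → 193 mph.

193 mph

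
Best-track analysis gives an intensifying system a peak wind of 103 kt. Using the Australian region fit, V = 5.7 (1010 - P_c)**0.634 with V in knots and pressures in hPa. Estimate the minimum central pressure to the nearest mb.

914 mb

ΔP = (V / 5.7)^(1/0.634) = (103/5.7)^1.577.
103/5.7 = 18.070; 18.070^1.577 ≈ 96.07 mb.
P_c = 1010 − 96.07 = 913.93 ≈ 914 mb.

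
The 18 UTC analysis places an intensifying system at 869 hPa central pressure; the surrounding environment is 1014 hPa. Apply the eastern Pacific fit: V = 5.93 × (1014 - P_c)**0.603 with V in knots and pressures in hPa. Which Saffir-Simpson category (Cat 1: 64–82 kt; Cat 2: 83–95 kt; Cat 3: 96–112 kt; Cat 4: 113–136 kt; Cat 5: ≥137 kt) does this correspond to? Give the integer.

4

ΔP = 1014 − 869 = 145 hPa.
V ≈ 5.93 × 145^0.603 = 5.93 × 20.11 ≈ 119 kt.
119 kt falls in the Category 4 band.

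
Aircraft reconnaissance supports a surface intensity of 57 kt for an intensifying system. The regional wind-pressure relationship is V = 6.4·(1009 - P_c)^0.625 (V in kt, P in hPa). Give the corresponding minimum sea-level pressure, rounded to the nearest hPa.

976 hPa

ΔP = (V / 6.4)^(1/0.625) = (57/6.4)^1.600.
57/6.4 = 8.906; 8.906^1.600 ≈ 33.08 hPa.
P_c = 1009 − 33.08 = 975.92 ≈ 976 hPa.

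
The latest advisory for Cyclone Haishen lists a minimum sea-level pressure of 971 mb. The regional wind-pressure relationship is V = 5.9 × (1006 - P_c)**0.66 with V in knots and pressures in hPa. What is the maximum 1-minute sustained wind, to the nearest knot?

ΔP = 1006 − 971 = 35 mb.
35^0.66 ≈ 10.449.
V ≈ 5.9 × 10.449 ≈ 61.7 kt.

62 kt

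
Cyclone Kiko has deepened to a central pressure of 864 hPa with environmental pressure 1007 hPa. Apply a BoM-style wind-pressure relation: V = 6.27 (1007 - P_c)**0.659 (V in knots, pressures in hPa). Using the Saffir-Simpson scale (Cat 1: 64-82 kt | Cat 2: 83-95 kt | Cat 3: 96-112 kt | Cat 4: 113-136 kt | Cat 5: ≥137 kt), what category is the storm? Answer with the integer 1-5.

ΔP = 1007 − 864 = 143 hPa.
V ≈ 6.27 × 143^0.659 = 6.27 × 26.32 ≈ 165 kt.
165 kt falls in the Category 5 band.

5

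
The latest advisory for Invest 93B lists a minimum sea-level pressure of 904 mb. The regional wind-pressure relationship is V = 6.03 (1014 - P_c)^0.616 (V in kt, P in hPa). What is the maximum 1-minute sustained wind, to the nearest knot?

ΔP = 1014 − 904 = 110 mb.
110^0.616 ≈ 18.092.
V ≈ 6.03 × 18.092 ≈ 109.1 kt.

109 kt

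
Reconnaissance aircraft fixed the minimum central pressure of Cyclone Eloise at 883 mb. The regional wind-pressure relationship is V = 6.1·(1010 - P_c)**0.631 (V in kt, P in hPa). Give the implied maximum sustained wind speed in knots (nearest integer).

130 kt

ΔP = 1010 − 883 = 127 mb.
127^0.631 ≈ 21.257.
V ≈ 6.1 × 21.257 ≈ 129.7 kt.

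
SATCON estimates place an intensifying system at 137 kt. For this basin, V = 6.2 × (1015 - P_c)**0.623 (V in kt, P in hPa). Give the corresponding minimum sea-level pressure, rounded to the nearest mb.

871 mb

ΔP = (V / 6.2)^(1/0.623) = (137/6.2)^1.605.
137/6.2 = 22.097; 22.097^1.605 ≈ 143.82 mb.
P_c = 1015 − 143.82 = 871.18 ≈ 871 mb.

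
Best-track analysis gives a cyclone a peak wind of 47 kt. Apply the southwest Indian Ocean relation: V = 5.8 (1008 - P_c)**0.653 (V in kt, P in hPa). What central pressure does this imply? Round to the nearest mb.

983 mb

ΔP = (V / 5.8)^(1/0.653) = (47/5.8)^1.531.
47/5.8 = 8.103; 8.103^1.531 ≈ 24.63 mb.
P_c = 1008 − 24.63 = 983.37 ≈ 983 mb.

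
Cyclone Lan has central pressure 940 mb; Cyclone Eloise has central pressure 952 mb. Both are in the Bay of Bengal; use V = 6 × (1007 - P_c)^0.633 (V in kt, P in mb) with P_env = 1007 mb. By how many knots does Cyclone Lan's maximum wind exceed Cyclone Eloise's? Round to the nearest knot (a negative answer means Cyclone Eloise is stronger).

Cyclone Lan: ΔP = 67; V ≈ 6 × 67^0.633 ≈ 85.91 kt.
Cyclone Eloise: ΔP = 55; V ≈ 6 × 55^0.633 ≈ 75.82 kt.
Difference ≈ 85.91 − 75.82 = 10.09 → 10 kt.

10 kt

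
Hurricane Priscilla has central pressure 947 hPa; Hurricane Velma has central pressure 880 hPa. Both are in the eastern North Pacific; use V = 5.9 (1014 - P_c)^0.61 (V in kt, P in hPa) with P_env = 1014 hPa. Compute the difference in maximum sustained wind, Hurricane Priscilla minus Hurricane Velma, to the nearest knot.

-40 kt

Hurricane Priscilla: ΔP = 67; V ≈ 5.9 × 67^0.61 ≈ 76.69 kt.
Hurricane Velma: ΔP = 134; V ≈ 5.9 × 134^0.61 ≈ 117.05 kt.
Difference ≈ 76.69 − 117.05 = -40.36 → -40 kt.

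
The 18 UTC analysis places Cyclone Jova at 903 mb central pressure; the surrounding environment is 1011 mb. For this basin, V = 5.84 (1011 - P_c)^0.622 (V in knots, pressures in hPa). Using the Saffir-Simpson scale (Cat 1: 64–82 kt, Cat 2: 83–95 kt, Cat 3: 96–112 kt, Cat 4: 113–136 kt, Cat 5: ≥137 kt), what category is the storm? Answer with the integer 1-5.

ΔP = 1011 − 903 = 108 mb.
V ≈ 5.84 × 108^0.622 = 5.84 × 18.40 ≈ 107 kt.
107 kt falls in the Category 3 band.

3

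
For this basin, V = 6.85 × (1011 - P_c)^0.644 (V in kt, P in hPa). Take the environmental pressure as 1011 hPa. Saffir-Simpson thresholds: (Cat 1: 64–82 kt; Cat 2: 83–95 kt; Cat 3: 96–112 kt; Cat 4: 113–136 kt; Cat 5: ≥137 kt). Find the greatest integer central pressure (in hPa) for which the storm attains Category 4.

Category 4 begins at V = 113 kt.
Required ΔP = (113/6.85)^(1/0.644) = 16.496^1.553 ≈ 77.69 hPa.
P_c ≤ 1011 − 77.69 = 933.31, so the highest integer P_c is 933 hPa.

933 hPa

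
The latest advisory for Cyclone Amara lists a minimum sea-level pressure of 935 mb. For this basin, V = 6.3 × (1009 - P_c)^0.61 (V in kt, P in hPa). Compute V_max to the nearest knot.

87 kt

ΔP = 1009 − 935 = 74 mb.
74^0.61 ≈ 13.811.
V ≈ 6.3 × 13.811 ≈ 87.0 kt.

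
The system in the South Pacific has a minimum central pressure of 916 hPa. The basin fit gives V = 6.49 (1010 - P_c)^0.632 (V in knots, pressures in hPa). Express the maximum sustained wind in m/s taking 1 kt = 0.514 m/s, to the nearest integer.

59 m/s

ΔP = 1010 − 916 = 94 hPa.
V ≈ 6.49 × 94^0.632 = 6.49 × 17.661 ≈ 114.620 kt.
114.620 × 0.514 ≈ 58.91 m/s → 59 m/s.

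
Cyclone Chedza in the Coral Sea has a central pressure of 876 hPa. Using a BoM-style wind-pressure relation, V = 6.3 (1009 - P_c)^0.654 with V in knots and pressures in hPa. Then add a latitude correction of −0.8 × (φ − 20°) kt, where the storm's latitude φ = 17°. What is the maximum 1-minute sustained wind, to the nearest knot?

157 kt

ΔP = 1009 − 876 = 133 hPa.
133^0.654 ≈ 24.491.
V ≈ 6.3 × 24.491 ≈ 154.3 kt.
Latitude correction: −0.8 × (17 − 20) = 2.4 kt.
Corrected V ≈ 156.7 kt → 157 kt.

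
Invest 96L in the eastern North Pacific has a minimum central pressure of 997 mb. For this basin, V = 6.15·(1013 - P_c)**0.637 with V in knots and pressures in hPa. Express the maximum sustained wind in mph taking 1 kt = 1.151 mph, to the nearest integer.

41 mph

ΔP = 1013 − 997 = 16 mb.
V ≈ 6.15 × 16^0.637 = 6.15 × 5.848 ≈ 35.967 kt.
35.967 × 1.151 ≈ 41.40 mph → 41 mph.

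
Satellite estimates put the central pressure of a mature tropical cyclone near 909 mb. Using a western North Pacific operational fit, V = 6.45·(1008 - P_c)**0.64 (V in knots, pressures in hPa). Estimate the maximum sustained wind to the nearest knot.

122 kt

ΔP = 1008 − 909 = 99 mb.
99^0.64 ≈ 18.932.
V ≈ 6.45 × 18.932 ≈ 122.1 kt.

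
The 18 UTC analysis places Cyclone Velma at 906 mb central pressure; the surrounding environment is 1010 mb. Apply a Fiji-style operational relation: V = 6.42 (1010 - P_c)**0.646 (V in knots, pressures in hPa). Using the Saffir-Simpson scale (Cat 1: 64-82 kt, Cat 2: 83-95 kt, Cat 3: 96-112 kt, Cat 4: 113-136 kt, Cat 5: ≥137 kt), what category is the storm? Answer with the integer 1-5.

ΔP = 1010 − 906 = 104 mb.
V ≈ 6.42 × 104^0.646 = 6.42 × 20.09 ≈ 129 kt.
129 kt falls in the Category 4 band.

4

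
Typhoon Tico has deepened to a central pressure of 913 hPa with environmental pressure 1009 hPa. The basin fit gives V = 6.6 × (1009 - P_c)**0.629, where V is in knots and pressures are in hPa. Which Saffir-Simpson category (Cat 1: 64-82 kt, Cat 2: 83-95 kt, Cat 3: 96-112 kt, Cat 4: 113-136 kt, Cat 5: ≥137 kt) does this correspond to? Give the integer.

ΔP = 1009 − 913 = 96 hPa.
V ≈ 6.6 × 96^0.629 = 6.6 × 17.65 ≈ 117 kt.
117 kt falls in the Category 4 band.

4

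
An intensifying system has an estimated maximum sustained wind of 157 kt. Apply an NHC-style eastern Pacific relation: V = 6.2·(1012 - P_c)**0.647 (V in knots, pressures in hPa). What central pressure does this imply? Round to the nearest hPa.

864 hPa

ΔP = (V / 6.2)^(1/0.647) = (157/6.2)^1.546.
157/6.2 = 25.323; 25.323^1.546 ≈ 147.66 hPa.
P_c = 1012 − 147.66 = 864.34 ≈ 864 hPa.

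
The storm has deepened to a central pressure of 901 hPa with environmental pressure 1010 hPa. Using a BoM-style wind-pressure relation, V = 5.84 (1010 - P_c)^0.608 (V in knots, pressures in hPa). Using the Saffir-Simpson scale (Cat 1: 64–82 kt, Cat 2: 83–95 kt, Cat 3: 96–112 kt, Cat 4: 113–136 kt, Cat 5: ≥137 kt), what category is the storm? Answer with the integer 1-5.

ΔP = 1010 − 901 = 109 hPa.
V ≈ 5.84 × 109^0.608 = 5.84 × 17.33 ≈ 101 kt.
101 kt falls in the Category 3 band.

3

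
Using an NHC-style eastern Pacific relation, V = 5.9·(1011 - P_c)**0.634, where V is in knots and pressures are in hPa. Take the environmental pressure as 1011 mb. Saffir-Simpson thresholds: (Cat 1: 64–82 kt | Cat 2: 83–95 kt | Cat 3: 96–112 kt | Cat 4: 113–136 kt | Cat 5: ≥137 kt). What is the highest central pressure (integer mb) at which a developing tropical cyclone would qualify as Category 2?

Category 2 begins at V = 83 kt.
Required ΔP = (83/5.9)^(1/0.634) = 14.068^1.577 ≈ 64.73 mb.
P_c ≤ 1011 − 64.73 = 946.27, so the highest integer P_c is 946 mb.

946 mb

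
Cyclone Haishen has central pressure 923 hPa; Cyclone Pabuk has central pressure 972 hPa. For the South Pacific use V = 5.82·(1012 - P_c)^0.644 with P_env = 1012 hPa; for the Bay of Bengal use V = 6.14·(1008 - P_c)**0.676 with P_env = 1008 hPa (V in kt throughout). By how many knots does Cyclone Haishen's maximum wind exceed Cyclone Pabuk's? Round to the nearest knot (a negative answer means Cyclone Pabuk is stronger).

36 kt

Cyclone Haishen: ΔP = 89; V ≈ 5.82 × 89^0.644 ≈ 104.79 kt.
Cyclone Pabuk: ΔP = 36; V ≈ 6.14 × 36^0.676 ≈ 69.22 kt.
Difference ≈ 104.79 − 69.22 = 35.57 → 36 kt.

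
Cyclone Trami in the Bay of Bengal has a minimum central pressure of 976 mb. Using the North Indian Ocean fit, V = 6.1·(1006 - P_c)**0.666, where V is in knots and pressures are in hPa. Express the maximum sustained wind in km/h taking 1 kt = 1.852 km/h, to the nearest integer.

109 km/h

ΔP = 1006 − 976 = 30 mb.
V ≈ 6.1 × 30^0.666 = 6.1 × 9.633 ≈ 58.761 kt.
58.761 × 1.852 ≈ 108.83 km/h → 109 km/h.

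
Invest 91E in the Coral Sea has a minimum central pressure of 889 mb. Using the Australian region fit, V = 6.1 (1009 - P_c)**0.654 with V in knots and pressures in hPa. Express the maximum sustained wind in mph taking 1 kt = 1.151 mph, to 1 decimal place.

160.8 mph

ΔP = 1009 − 889 = 120 mb.
V ≈ 6.1 × 120^0.654 = 6.1 × 22.897 ≈ 139.674 kt.
139.674 × 1.151 ≈ 160.76 mph → 160.8 mph.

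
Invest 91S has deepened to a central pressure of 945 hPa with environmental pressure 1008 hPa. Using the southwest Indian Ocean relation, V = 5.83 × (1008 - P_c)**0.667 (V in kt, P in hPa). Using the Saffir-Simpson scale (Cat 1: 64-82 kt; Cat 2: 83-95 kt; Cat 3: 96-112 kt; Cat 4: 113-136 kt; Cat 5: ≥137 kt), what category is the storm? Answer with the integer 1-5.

ΔP = 1008 − 945 = 63 hPa.
V ≈ 5.83 × 63^0.667 = 5.83 × 15.85 ≈ 92 kt.
92 kt falls in the Category 2 band.

2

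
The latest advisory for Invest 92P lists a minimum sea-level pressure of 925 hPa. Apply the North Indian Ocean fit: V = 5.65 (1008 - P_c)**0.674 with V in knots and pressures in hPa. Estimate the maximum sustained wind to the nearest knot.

111 kt

ΔP = 1008 − 925 = 83 hPa.
83^0.674 ≈ 19.654.
V ≈ 5.65 × 19.654 ≈ 111.0 kt.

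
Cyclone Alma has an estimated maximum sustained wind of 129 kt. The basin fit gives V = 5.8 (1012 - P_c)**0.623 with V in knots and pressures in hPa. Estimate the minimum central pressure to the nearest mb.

ΔP = (V / 5.8)^(1/0.623) = (129/5.8)^1.605.
129/5.8 = 22.241; 22.241^1.605 ≈ 145.34 mb.
P_c = 1012 − 145.34 = 866.66 ≈ 867 mb.

867 mb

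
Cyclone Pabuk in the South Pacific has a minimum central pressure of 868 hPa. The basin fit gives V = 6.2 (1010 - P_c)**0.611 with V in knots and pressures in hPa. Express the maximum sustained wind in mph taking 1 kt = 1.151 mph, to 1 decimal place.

147.4 mph

ΔP = 1010 − 868 = 142 hPa.
V ≈ 6.2 × 142^0.611 = 6.2 × 20.656 ≈ 128.068 kt.
128.068 × 1.151 ≈ 147.41 mph → 147.4 mph.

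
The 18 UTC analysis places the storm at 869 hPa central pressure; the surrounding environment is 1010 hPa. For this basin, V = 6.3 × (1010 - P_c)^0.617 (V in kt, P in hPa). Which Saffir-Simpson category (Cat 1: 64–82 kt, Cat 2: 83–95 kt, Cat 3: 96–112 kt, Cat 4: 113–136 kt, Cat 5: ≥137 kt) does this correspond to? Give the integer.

ΔP = 1010 − 869 = 141 hPa.
V ≈ 6.3 × 141^0.617 = 6.3 × 21.19 ≈ 133 kt.
133 kt falls in the Category 4 band.

4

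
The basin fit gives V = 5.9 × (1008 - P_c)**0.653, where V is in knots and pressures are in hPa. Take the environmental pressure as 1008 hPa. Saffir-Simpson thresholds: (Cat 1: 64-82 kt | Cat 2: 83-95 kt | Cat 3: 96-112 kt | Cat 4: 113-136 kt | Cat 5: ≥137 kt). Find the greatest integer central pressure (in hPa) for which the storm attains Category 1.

969 hPa

Category 1 begins at V = 64 kt.
Required ΔP = (64/5.9)^(1/0.653) = 10.847^1.531 ≈ 38.50 hPa.
P_c ≤ 1008 − 38.50 = 969.50, so the highest integer P_c is 969 hPa.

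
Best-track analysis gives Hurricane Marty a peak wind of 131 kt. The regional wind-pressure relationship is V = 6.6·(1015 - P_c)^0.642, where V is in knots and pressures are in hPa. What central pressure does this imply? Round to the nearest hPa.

910 hPa

ΔP = (V / 6.6)^(1/0.642) = (131/6.6)^1.558.
131/6.6 = 19.848; 19.848^1.558 ≈ 105.05 hPa.
P_c = 1015 − 105.05 = 909.95 ≈ 910 hPa.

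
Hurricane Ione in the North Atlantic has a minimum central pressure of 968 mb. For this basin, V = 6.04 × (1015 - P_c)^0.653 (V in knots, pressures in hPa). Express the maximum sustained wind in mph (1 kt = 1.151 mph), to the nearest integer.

86 mph

ΔP = 1015 − 968 = 47 mb.
V ≈ 6.04 × 47^0.653 = 6.04 × 12.356 ≈ 74.631 kt.
74.631 × 1.151 ≈ 85.90 mph → 86 mph.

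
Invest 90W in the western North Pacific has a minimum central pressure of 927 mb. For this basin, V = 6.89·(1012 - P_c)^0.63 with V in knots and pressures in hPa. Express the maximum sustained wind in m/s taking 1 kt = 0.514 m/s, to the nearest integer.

58 m/s

ΔP = 1012 − 927 = 85 mb.
V ≈ 6.89 × 85^0.63 = 6.89 × 16.426 ≈ 113.176 kt.
113.176 × 0.514 ≈ 58.17 m/s → 58 m/s.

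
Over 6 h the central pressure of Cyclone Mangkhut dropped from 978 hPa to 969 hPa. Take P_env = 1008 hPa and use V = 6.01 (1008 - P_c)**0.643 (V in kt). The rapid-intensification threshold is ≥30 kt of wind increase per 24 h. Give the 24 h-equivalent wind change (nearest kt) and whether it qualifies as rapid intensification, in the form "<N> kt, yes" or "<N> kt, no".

39 kt, yes

V₁: ΔP = 30, V ≈ 6.01 × 30^0.643 ≈ 53.54 kt.
V₂: ΔP = 39, V ≈ 6.01 × 39^0.643 ≈ 63.38 kt.
ΔV over 6 h = 9.84 kt → 24 h equivalent = 9.84 × 24/6 ≈ 39.36 kt.
39 kt ≥ 30 kt ⇒ rapid intensification.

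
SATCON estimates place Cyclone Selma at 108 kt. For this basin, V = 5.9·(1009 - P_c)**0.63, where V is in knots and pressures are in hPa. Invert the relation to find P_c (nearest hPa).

ΔP = (V / 5.9)^(1/0.63) = (108/5.9)^1.587.
108/5.9 = 18.305; 18.305^1.587 ≈ 100.94 hPa.
P_c = 1009 − 100.94 = 908.06 ≈ 908 hPa.

908 hPa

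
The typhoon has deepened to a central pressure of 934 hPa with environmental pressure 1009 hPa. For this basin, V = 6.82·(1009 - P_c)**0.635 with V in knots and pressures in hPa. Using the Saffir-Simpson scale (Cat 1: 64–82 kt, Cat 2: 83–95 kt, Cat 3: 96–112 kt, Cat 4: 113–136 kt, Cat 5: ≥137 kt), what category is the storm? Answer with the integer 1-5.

3

ΔP = 1009 − 934 = 75 hPa.
V ≈ 6.82 × 75^0.635 = 6.82 × 15.51 ≈ 106 kt.
106 kt falls in the Category 3 band.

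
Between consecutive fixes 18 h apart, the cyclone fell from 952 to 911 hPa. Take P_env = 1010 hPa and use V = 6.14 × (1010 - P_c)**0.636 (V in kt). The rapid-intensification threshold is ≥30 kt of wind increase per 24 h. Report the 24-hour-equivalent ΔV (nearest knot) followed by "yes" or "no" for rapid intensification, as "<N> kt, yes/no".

44 kt, yes

V₁: ΔP = 58, V ≈ 6.14 × 58^0.636 ≈ 81.23 kt.
V₂: ΔP = 99, V ≈ 6.14 × 99^0.636 ≈ 114.13 kt.
ΔV over 18 h = 32.90 kt → 24 h equivalent = 32.90 × 24/18 ≈ 43.87 kt.
44 kt ≥ 30 kt ⇒ rapid intensification.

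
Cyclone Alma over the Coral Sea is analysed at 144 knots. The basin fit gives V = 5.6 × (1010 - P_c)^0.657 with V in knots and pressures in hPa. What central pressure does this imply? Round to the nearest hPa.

ΔP = (V / 5.6)^(1/0.657) = (144/5.6)^1.522.
144/5.6 = 25.714; 25.714^1.522 ≈ 140.08 hPa.
P_c = 1010 − 140.08 = 869.92 ≈ 870 hPa.

870 hPa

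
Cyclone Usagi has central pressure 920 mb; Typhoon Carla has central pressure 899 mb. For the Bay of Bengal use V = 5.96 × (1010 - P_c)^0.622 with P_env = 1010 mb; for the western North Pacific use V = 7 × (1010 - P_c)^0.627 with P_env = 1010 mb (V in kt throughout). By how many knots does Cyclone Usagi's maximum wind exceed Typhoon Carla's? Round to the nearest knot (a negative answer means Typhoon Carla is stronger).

-36 kt

Cyclone Usagi: ΔP = 90; V ≈ 5.96 × 90^0.622 ≈ 97.90 kt.
Typhoon Carla: ΔP = 111; V ≈ 7 × 111^0.627 ≈ 134.13 kt.
Difference ≈ 97.90 − 134.13 = -36.23 → -36 kt.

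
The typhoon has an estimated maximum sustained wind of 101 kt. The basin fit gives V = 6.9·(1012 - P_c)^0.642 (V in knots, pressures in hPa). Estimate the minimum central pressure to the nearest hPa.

ΔP = (V / 6.9)^(1/0.642) = (101/6.9)^1.558.
101/6.9 = 14.638; 14.638^1.558 ≈ 65.37 hPa.
P_c = 1012 − 65.37 = 946.63 ≈ 947 hPa.

947 hPa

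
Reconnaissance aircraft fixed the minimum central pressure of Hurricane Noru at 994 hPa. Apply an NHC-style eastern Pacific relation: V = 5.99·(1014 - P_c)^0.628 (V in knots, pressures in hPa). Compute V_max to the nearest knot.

ΔP = 1014 − 994 = 20 hPa.
20^0.628 ≈ 6.562.
V ≈ 5.99 × 6.562 ≈ 39.3 kt.

39 kt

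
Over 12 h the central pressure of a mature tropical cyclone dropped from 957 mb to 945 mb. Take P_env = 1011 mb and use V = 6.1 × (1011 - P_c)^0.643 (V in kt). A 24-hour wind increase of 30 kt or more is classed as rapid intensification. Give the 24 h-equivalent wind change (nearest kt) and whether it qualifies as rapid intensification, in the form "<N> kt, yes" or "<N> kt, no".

V₁: ΔP = 54, V ≈ 6.1 × 54^0.643 ≈ 79.30 kt.
V₂: ΔP = 66, V ≈ 6.1 × 66^0.643 ≈ 90.22 kt.
ΔV over 12 h = 10.92 kt → 24 h equivalent = 10.92 × 24/12 ≈ 21.84 kt.
22 kt < 30 kt ⇒ not rapid intensification.

22 kt, no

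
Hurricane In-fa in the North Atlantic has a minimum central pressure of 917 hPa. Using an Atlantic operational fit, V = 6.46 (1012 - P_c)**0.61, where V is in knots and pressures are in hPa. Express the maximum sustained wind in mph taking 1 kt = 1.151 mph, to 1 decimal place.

ΔP = 1012 − 917 = 95 hPa.
V ≈ 6.46 × 95^0.61 = 6.46 × 16.085 ≈ 103.907 kt.
103.907 × 1.151 ≈ 119.60 mph → 119.6 mph.

119.6 mph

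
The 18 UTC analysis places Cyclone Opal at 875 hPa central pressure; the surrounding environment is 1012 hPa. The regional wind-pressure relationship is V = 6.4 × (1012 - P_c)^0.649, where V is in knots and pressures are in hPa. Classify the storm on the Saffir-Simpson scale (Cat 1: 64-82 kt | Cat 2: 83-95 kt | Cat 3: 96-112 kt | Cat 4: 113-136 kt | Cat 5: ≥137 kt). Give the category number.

5

ΔP = 1012 − 875 = 137 hPa.
V ≈ 6.4 × 137^0.649 = 6.4 × 24.36 ≈ 156 kt.
156 kt falls in the Category 5 band.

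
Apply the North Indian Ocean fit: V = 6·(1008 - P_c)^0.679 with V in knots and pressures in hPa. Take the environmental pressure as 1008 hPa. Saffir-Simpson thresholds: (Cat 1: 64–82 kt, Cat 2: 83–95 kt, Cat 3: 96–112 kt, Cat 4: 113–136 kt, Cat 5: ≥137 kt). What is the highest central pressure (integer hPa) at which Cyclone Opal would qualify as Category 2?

960 hPa

Category 2 begins at V = 83 kt.
Required ΔP = (83/6)^(1/0.679) = 13.833^1.473 ≈ 47.90 hPa.
P_c ≤ 1008 − 47.90 = 960.10, so the highest integer P_c is 960 hPa.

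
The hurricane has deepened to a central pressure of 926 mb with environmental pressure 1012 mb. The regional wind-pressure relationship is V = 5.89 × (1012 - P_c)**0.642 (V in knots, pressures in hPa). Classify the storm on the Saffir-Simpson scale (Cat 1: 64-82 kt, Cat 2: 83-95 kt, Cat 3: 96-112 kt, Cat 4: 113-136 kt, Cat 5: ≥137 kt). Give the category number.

3

ΔP = 1012 − 926 = 86 mb.
V ≈ 5.89 × 86^0.642 = 5.89 × 17.46 ≈ 103 kt.
103 kt falls in the Category 3 band.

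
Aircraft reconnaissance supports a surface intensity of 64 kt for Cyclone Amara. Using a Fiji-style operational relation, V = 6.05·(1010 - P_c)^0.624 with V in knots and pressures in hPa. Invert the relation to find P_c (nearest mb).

966 mb

ΔP = (V / 6.05)^(1/0.624) = (64/6.05)^1.603.
64/6.05 = 10.579; 10.579^1.603 ≈ 43.82 mb.
P_c = 1010 − 43.82 = 966.18 ≈ 966 mb.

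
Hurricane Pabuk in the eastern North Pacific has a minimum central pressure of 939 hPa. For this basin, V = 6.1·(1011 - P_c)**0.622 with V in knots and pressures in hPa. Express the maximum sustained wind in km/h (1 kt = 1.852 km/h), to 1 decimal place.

161.5 km/h

ΔP = 1011 − 939 = 72 hPa.
V ≈ 6.1 × 72^0.622 = 6.1 × 14.298 ≈ 87.215 kt.
87.215 × 1.852 ≈ 161.52 km/h → 161.5 km/h.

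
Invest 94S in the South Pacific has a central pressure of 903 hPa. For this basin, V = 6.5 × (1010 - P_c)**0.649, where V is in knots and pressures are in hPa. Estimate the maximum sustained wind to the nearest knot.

135 kt

ΔP = 1010 − 903 = 107 hPa.
107^0.649 ≈ 20.752.
V ≈ 6.5 × 20.752 ≈ 134.9 kt.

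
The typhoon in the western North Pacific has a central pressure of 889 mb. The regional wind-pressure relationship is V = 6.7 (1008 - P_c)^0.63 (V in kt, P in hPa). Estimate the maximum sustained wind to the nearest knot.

ΔP = 1008 − 889 = 119 mb.
119^0.63 ≈ 20.305.
V ≈ 6.7 × 20.305 ≈ 136.0 kt.

136 kt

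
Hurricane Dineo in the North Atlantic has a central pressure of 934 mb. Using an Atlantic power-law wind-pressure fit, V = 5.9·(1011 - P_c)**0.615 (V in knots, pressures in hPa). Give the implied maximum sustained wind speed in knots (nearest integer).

85 kt

ΔP = 1011 − 934 = 77 mb.
77^0.615 ≈ 14.461.
V ≈ 5.9 × 14.461 ≈ 85.3 kt.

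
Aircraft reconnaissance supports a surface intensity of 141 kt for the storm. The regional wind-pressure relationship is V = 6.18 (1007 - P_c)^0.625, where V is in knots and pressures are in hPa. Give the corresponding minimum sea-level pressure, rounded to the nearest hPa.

ΔP = (V / 6.18)^(1/0.625) = (141/6.18)^1.600.
141/6.18 = 22.816; 22.816^1.600 ≈ 148.99 hPa.
P_c = 1007 − 148.99 = 858.01 ≈ 858 hPa.

858 hPa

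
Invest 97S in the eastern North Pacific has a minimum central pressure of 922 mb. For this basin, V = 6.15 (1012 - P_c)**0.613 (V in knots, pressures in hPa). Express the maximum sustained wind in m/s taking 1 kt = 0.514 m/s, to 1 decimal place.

49.9 m/s

ΔP = 1012 − 922 = 90 mb.
V ≈ 6.15 × 90^0.613 = 6.15 × 15.774 ≈ 97.012 kt.
97.012 × 0.514 ≈ 49.86 m/s → 49.9 m/s.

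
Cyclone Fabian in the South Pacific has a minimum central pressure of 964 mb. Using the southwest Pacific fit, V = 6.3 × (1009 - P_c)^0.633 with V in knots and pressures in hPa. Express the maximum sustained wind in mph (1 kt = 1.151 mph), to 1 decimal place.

ΔP = 1009 − 964 = 45 mb.
V ≈ 6.3 × 45^0.633 = 6.3 × 11.130 ≈ 70.117 kt.
70.117 × 1.151 ≈ 80.70 mph → 80.7 mph.

80.7 mph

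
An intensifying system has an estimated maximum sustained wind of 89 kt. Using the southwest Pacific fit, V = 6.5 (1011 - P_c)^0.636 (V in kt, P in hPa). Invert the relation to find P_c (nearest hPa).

950 hPa

ΔP = (V / 6.5)^(1/0.636) = (89/6.5)^1.572.
89/6.5 = 13.692; 13.692^1.572 ≈ 61.22 hPa.
P_c = 1011 − 61.22 = 949.78 ≈ 950 hPa.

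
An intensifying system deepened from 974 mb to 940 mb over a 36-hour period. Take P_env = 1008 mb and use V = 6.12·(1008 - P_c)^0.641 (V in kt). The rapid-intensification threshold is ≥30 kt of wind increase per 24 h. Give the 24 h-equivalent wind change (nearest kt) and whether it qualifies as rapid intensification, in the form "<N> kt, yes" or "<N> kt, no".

V₁: ΔP = 34, V ≈ 6.12 × 34^0.641 ≈ 58.67 kt.
V₂: ΔP = 68, V ≈ 6.12 × 68^0.641 ≈ 91.49 kt.
ΔV over 36 h = 32.82 kt → 24 h equivalent = 32.82 × 24/36 ≈ 21.88 kt.
22 kt < 30 kt ⇒ not rapid intensification.

22 kt, no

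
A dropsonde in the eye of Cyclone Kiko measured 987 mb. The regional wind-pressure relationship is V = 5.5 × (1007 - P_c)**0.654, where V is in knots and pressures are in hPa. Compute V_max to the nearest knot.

39 kt

ΔP = 1007 − 987 = 20 mb.
20^0.654 ≈ 7.094.
V ≈ 5.5 × 7.094 ≈ 39.0 kt.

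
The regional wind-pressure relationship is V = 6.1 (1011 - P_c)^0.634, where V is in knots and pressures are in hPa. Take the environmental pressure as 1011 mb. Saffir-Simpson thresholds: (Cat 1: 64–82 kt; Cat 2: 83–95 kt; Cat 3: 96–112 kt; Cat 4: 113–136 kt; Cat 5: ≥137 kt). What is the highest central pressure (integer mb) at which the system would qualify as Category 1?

Category 1 begins at V = 64 kt.
Required ΔP = (64/6.1)^(1/0.634) = 10.492^1.577 ≈ 40.75 mb.
P_c ≤ 1011 − 40.75 = 970.25, so the highest integer P_c is 970 mb.

970 mb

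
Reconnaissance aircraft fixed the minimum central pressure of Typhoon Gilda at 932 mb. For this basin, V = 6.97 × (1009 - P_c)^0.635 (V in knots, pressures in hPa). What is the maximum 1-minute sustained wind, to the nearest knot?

110 kt

ΔP = 1009 − 932 = 77 mb.
77^0.635 ≈ 15.773.
V ≈ 6.97 × 15.773 ≈ 109.9 kt.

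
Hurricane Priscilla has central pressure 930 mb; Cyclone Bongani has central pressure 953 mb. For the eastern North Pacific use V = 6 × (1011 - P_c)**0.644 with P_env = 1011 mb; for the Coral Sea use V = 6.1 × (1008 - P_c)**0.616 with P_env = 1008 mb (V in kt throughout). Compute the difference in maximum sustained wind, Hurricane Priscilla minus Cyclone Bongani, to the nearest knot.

Hurricane Priscilla: ΔP = 81; V ≈ 6 × 81^0.644 ≈ 101.68 kt.
Cyclone Bongani: ΔP = 55; V ≈ 6.1 × 55^0.616 ≈ 72.01 kt.
Difference ≈ 101.68 − 72.01 = 29.67 → 30 kt.

30 kt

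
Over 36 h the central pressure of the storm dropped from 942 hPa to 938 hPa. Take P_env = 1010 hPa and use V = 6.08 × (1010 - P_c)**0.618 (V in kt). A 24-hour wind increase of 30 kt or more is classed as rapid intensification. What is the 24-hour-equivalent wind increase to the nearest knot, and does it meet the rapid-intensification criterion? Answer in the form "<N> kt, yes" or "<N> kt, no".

V₁: ΔP = 68, V ≈ 6.08 × 68^0.618 ≈ 82.49 kt.
V₂: ΔP = 72, V ≈ 6.08 × 72^0.618 ≈ 85.45 kt.
ΔV over 36 h = 2.96 kt → 24 h equivalent = 2.96 × 24/36 ≈ 1.97 kt.
2 kt < 30 kt ⇒ not rapid intensification.

2 kt, no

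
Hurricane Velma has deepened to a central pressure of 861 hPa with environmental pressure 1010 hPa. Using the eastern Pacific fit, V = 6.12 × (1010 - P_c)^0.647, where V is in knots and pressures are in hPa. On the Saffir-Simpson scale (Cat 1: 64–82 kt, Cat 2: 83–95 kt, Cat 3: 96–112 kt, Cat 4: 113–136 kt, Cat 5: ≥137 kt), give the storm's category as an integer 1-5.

ΔP = 1010 − 861 = 149 hPa.
V ≈ 6.12 × 149^0.647 = 6.12 × 25.47 ≈ 156 kt.
156 kt falls in the Category 5 band.

5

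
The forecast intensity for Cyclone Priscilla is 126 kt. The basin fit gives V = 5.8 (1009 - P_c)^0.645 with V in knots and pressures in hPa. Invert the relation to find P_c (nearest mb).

891 mb

ΔP = (V / 5.8)^(1/0.645) = (126/5.8)^1.550.
126/5.8 = 21.724; 21.724^1.550 ≈ 118.24 mb.
P_c = 1009 − 118.24 = 890.76 ≈ 891 mb.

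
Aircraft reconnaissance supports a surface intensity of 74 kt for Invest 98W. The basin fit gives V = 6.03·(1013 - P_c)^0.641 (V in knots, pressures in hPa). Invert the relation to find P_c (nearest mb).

963 mb

ΔP = (V / 6.03)^(1/0.641) = (74/6.03)^1.560.
74/6.03 = 12.272; 12.272^1.560 ≈ 49.98 mb.
P_c = 1013 − 49.98 = 963.02 ≈ 963 mb.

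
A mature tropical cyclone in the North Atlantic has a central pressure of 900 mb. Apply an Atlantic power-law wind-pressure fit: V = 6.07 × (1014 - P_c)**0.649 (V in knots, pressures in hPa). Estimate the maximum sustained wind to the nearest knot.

131 kt

ΔP = 1014 − 900 = 114 mb.
114^0.649 ≈ 21.624.
V ≈ 6.07 × 21.624 ≈ 131.3 kt.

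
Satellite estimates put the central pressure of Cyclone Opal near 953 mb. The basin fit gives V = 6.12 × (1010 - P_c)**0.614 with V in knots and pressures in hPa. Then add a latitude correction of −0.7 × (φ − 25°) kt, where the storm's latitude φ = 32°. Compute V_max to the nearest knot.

ΔP = 1010 − 953 = 57 mb.
57^0.614 ≈ 11.970.
V ≈ 6.12 × 11.970 ≈ 73.3 kt.
Latitude correction: −0.7 × (32 − 25) = -4.9 kt.
Corrected V ≈ 68.4 kt → 68 kt.

68 kt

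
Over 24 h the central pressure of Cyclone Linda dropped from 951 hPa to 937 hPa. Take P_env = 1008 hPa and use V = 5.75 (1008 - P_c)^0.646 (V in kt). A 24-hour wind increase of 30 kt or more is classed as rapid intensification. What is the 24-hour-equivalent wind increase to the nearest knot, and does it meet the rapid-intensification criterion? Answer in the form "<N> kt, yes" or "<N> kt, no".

V₁: ΔP = 57, V ≈ 5.75 × 57^0.646 ≈ 78.34 kt.
V₂: ΔP = 71, V ≈ 5.75 × 71^0.646 ≈ 90.28 kt.
ΔV over 24 h = 11.94 kt → 24 h equivalent = 11.94 × 24/24 ≈ 11.94 kt.
12 kt < 30 kt ⇒ not rapid intensification.

12 kt, no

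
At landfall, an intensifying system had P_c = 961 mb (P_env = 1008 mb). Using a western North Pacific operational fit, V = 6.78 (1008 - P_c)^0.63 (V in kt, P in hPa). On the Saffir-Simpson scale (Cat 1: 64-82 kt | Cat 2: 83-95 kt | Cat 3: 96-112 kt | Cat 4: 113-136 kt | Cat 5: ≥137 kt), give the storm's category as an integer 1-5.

1

ΔP = 1008 − 961 = 47 mb.
V ≈ 6.78 × 47^0.63 = 6.78 × 11.31 ≈ 77 kt.
77 kt falls in the Category 1 band.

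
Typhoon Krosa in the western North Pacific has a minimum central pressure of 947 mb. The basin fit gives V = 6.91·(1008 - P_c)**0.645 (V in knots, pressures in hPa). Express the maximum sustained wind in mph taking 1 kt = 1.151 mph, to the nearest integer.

113 mph

ΔP = 1008 − 947 = 61 mb.
V ≈ 6.91 × 61^0.645 = 6.91 × 14.175 ≈ 97.953 kt.
97.953 × 1.151 ≈ 112.74 mph → 113 mph.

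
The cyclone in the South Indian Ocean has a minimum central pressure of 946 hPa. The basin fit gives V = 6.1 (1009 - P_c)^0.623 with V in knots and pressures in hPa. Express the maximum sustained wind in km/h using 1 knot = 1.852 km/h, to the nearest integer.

ΔP = 1009 − 946 = 63 hPa.
V ≈ 6.1 × 63^0.623 = 6.1 × 13.213 ≈ 80.597 kt.
80.597 × 1.852 ≈ 149.27 km/h → 149 km/h.

149 km/h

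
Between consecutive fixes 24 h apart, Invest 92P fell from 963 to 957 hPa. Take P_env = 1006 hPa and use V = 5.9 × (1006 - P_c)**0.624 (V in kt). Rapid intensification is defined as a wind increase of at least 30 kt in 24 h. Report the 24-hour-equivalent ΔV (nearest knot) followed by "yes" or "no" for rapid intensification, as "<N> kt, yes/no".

5 kt, no

V₁: ΔP = 43, V ≈ 5.9 × 43^0.624 ≈ 61.68 kt.
V₂: ΔP = 49, V ≈ 5.9 × 49^0.624 ≈ 66.92 kt.
ΔV over 24 h = 5.24 kt → 24 h equivalent = 5.24 × 24/24 ≈ 5.24 kt.
5 kt < 30 kt ⇒ not rapid intensification.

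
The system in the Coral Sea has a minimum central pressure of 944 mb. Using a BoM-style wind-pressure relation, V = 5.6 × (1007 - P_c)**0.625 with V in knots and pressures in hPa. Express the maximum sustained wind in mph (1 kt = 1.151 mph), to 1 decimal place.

ΔP = 1007 − 944 = 63 mb.
V ≈ 5.6 × 63^0.625 = 5.6 × 13.323 ≈ 74.606 kt.
74.606 × 1.151 ≈ 85.87 mph → 85.9 mph.

85.9 mph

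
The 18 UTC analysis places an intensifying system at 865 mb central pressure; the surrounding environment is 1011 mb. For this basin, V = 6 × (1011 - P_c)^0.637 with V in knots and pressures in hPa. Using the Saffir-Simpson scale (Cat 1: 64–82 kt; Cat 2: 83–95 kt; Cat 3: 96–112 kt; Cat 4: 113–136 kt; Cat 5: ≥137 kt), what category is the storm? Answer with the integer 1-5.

ΔP = 1011 − 865 = 146 mb.
V ≈ 6 × 146^0.637 = 6 × 23.92 ≈ 143 kt.
143 kt falls in the Category 5 band.

5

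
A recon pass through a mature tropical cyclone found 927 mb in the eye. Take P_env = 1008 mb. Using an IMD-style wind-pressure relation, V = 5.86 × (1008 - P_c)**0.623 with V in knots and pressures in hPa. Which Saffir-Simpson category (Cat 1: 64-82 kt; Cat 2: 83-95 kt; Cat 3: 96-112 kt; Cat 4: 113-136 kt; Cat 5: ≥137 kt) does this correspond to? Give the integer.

2

ΔP = 1008 − 927 = 81 mb.
V ≈ 5.86 × 81^0.623 = 5.86 × 15.45 ≈ 91 kt.
91 kt falls in the Category 2 band.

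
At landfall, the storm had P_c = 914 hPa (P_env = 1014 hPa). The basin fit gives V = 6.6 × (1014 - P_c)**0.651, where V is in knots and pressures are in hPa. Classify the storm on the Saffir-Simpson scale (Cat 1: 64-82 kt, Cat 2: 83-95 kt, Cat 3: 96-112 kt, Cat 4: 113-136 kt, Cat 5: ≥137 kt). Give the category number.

4

ΔP = 1014 − 914 = 100 hPa.
V ≈ 6.6 × 100^0.651 = 6.6 × 20.04 ≈ 132 kt.
132 kt falls in the Category 4 band.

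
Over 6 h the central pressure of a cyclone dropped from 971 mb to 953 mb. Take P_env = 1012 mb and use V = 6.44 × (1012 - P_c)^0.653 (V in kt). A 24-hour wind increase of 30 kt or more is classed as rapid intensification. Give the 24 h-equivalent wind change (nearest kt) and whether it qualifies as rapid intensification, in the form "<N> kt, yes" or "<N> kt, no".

78 kt, yes

V₁: ΔP = 41, V ≈ 6.44 × 41^0.653 ≈ 72.78 kt.
V₂: ΔP = 59, V ≈ 6.44 × 59^0.653 ≈ 92.31 kt.
ΔV over 6 h = 19.53 kt → 24 h equivalent = 19.53 × 24/6 ≈ 78.12 kt.
78 kt ≥ 30 kt ⇒ rapid intensification.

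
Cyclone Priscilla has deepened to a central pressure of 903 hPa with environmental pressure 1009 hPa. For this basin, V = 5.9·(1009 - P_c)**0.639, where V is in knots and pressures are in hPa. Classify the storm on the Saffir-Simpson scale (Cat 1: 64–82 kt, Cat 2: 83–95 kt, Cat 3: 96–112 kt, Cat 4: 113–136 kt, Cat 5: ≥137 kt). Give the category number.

4

ΔP = 1009 − 903 = 106 hPa.
V ≈ 5.9 × 106^0.639 = 5.9 × 19.69 ≈ 116 kt.
116 kt falls in the Category 4 band.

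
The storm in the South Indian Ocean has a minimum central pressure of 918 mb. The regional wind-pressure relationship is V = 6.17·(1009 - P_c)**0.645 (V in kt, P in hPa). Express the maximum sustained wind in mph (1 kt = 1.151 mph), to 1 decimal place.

ΔP = 1009 − 918 = 91 mb.
V ≈ 6.17 × 91^0.645 = 6.17 × 18.348 ≈ 113.205 kt.
113.205 × 1.151 ≈ 130.30 mph → 130.3 mph.

130.3 mph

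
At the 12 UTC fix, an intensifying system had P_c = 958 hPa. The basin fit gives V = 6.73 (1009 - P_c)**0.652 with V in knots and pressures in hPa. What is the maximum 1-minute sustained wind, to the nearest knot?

ΔP = 1009 − 958 = 51 hPa.
51^0.652 ≈ 12.982.
V ≈ 6.73 × 12.982 ≈ 87.4 kt.

87 kt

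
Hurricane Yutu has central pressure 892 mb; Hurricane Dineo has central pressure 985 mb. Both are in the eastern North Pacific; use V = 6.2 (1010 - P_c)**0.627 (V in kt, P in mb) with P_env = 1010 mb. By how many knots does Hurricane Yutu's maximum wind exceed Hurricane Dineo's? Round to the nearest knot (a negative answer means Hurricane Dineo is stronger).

77 kt

Hurricane Yutu: ΔP = 118; V ≈ 6.2 × 118^0.627 ≈ 123.44 kt.
Hurricane Dineo: ΔP = 25; V ≈ 6.2 × 25^0.627 ≈ 46.66 kt.
Difference ≈ 123.44 − 46.66 = 76.78 → 77 kt.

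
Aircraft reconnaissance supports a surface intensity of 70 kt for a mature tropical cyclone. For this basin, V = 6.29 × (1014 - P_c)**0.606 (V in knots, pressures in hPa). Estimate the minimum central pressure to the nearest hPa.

961 hPa

ΔP = (V / 6.29)^(1/0.606) = (70/6.29)^1.650.
70/6.29 = 11.129; 11.129^1.650 ≈ 53.31 hPa.
P_c = 1014 − 53.31 = 960.69 ≈ 961 hPa.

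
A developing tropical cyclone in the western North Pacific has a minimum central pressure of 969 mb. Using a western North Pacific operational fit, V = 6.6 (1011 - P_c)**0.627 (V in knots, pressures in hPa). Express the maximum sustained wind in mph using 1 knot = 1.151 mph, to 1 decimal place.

ΔP = 1011 − 969 = 42 mb.
V ≈ 6.6 × 42^0.627 = 6.6 × 10.418 ≈ 68.758 kt.
68.758 × 1.151 ≈ 79.14 mph → 79.1 mph.

79.1 mph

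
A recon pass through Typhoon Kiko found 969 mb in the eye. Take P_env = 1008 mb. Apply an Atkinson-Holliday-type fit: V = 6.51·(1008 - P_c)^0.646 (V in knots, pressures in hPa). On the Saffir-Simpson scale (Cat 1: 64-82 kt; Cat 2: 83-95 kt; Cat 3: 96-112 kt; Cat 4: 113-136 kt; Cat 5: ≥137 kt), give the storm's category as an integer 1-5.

1

ΔP = 1008 − 969 = 39 mb.
V ≈ 6.51 × 39^0.646 = 6.51 × 10.66 ≈ 69 kt.
69 kt falls in the Category 1 band.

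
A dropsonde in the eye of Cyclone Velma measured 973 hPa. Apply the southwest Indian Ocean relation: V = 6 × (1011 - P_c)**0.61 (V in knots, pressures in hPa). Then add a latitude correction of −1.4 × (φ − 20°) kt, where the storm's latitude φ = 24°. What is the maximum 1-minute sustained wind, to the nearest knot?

50 kt

ΔP = 1011 − 973 = 38 hPa.
38^0.61 ≈ 9.197.
V ≈ 6 × 9.197 ≈ 55.2 kt.
Latitude correction: −1.4 × (24 − 20) = -5.6 kt.
Corrected V ≈ 49.6 kt → 50 kt.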